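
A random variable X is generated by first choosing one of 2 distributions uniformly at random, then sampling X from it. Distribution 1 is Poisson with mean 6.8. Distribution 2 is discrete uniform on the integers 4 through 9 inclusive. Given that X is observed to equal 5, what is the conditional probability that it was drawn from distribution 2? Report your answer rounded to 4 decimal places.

Likelihoods P(X=5 | ·): 1: 0.134946; 2: 0.166667.
Posterior ∝ prior × likelihood. Numerator for 2: 0.5·0.166667 = 0.0833333.
Normalizing constant: 0.5·0.134946 + 0.5·0.166667 = 0.150806.
P(2 | observation) = 0.0833333 / 0.150806 = 0.552585.

0.5526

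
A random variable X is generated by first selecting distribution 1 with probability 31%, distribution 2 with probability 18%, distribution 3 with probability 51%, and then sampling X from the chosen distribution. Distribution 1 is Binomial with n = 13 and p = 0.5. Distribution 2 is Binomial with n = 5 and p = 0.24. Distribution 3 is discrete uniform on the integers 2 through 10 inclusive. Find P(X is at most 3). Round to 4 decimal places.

0.3052

Conditional on each component, P(X ≤ 3): 1: 0.0461426; 2: 0.986596; 3: 0.222222.
By total probability, P(X ≤ 3) = 0.31·0.0461426 + 0.18·0.986596 + 0.51·0.222222 = 0.305225.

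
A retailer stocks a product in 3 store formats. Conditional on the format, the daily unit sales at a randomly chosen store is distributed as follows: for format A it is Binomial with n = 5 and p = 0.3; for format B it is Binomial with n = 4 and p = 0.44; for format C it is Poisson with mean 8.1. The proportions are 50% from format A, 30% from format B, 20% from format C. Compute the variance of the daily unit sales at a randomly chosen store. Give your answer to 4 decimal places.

Per component, A: μ=1.5, E[X²]=3.3; B: μ=1.76, E[X²]=4.0832; C: μ=8.1, E[X²]=73.71.
E[X] = 0.5·1.5 + 0.3·1.76 + 0.2·8.1 = 2.898.
E[X²] = 0.5·3.3 + 0.3·4.0832 + 0.2·73.71 = 17.617.
Var(X) = E[X²] − (E[X])² = 17.617 − 8.3984 = 9.21856.

9.2186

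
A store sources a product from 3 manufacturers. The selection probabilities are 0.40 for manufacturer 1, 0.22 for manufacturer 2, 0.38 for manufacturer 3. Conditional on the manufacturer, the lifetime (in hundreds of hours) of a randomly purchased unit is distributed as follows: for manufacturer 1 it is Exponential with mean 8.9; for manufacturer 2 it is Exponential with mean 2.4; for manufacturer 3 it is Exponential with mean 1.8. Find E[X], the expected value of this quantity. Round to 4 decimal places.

Component means — 1: 8.9; 2: 2.4; 3: 1.8.
E[X] = 0.4·8.9 + 0.22·2.4 + 0.38·1.8 = 4.772.

4.7720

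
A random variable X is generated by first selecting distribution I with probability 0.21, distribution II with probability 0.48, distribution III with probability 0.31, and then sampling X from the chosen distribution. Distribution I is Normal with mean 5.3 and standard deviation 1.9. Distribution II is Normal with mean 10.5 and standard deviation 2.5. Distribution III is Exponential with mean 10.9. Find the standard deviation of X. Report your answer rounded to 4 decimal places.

Per component, I: μ=5.3, E[X²]=31.7; II: μ=10.5, E[X²]=116.5; III: μ=10.9, E[X²]=237.62.
E[X] = 0.21·5.3 + 0.48·10.5 + 0.31·10.9 = 9.532.
E[X²] = 0.21·31.7 + 0.48·116.5 + 0.31·237.62 = 136.239.
Var(X) = E[X²] − (E[X])² = 136.239 − 90.859 = 45.3802.
SD(X) = √45.3802 = 6.73648.

6.7365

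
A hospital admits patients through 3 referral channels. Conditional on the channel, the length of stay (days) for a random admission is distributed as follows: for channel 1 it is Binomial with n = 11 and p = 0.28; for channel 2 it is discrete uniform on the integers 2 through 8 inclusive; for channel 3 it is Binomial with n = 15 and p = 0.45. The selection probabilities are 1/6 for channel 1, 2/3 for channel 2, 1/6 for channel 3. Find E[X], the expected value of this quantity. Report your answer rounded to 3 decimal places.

4.972

Component means — 1: 3.08; 2: 5; 3: 6.75.
E[X] = 0.166667·3.08 + 0.666667·5 + 0.166667·6.75 = 4.97167.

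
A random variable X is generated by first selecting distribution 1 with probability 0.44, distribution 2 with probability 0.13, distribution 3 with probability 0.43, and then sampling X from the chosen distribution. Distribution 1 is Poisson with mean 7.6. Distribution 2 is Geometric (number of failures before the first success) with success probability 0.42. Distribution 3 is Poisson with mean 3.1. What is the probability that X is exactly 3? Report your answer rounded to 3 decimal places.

0.123

Conditional on each component, P(X = 3): 1: 0.0366144; 2: 0.081947; 3: 0.223677.
By total probability, P(X = 3) = 0.44·0.0366144 + 0.13·0.081947 + 0.43·0.223677 = 0.122944.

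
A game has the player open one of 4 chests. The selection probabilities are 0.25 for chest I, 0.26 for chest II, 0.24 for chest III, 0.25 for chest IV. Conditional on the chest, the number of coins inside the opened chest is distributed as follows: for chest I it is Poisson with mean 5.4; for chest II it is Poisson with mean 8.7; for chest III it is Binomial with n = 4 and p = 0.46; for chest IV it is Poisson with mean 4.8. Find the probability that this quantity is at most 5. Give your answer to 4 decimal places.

Conditional on each chest, P(X ≤ 5): I: 0.546132; II: 0.13516; III: 1; IV: 0.651006.
By total probability, P(X ≤ 5) = 0.25·0.546132 + 0.26·0.13516 + 0.24·1 + 0.25·0.651006 = 0.574426.

0.5744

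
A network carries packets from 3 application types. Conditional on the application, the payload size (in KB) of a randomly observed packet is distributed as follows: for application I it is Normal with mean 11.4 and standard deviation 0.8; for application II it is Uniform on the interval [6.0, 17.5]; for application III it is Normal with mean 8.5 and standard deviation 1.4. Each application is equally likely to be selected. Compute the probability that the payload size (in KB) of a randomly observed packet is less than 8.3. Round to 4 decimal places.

Conditional on each application, P(X < 8.3): I: 5.33123e-05; II: 0.2; III: 0.443202.
By total probability, P(X < 8.3) = 0.333333·5.33123e-05 + 0.333333·0.2 + 0.333333·0.443202 = 0.214418.

0.2144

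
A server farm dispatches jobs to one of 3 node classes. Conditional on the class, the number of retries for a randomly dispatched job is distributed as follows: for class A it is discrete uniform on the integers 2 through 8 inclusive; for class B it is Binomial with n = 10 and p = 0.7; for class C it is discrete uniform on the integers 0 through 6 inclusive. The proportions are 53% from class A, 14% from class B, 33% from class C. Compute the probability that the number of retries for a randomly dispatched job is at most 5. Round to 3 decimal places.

0.607

Conditional on each class, P(X ≤ 5): A: 0.571429; B: 0.150268; C: 0.857143.
By total probability, P(X ≤ 5) = 0.53·0.571429 + 0.14·0.150268 + 0.33·0.857143 = 0.606752.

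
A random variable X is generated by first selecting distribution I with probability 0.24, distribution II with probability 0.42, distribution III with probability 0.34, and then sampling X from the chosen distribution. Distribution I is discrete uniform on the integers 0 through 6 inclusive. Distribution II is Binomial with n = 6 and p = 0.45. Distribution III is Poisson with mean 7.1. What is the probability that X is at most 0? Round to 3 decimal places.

Conditional on each component, P(X ≤ 0): I: 0.142857; II: 0.0276806; III: 0.000825105.
By total probability, P(X ≤ 0) = 0.24·0.142857 + 0.42·0.0276806 + 0.34·0.000825105 = 0.0461921.

0.046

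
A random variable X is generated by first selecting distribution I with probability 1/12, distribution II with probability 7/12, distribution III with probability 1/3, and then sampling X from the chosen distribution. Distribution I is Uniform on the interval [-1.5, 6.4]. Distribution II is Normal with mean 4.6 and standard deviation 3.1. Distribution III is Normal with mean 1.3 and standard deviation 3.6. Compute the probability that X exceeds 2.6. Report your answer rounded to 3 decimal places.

Conditional on each component, P(X > 2.6): I: 0.481013; II: 0.740589; III: 0.359008.
By total probability, P(X > 2.6) = 0.0833333·0.481013 + 0.583333·0.740589 + 0.333333·0.359008 = 0.591764.

0.592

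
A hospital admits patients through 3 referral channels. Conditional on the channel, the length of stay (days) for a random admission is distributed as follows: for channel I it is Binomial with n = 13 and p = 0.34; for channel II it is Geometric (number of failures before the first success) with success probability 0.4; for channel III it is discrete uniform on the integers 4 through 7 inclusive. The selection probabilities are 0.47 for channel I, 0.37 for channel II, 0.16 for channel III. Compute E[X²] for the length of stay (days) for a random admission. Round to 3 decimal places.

17.813

For each component E[X²] = Var + (mean)², giving I: 22.4536; II: 6; III: 31.5.
Overall E[X²] = 0.47·22.4536 + 0.37·6 + 0.16·31.5 = 17.8132.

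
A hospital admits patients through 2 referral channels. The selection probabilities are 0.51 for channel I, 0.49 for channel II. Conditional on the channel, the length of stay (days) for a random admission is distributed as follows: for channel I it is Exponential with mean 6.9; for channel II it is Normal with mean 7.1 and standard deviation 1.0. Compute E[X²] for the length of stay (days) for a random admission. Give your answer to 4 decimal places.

For each component E[X²] = Var + (mean)², giving I: 95.22; II: 51.41.
Overall E[X²] = 0.51·95.22 + 0.49·51.41 = 73.7531.

73.7531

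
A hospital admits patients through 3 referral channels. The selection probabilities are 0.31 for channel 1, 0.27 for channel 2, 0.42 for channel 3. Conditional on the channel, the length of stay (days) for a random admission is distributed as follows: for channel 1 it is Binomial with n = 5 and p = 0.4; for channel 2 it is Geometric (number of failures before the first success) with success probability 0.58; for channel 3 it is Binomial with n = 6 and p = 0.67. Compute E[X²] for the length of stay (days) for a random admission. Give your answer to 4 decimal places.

9.4352

For each component E[X²] = Var + (mean)², giving 1: 5.2; 2: 1.77289; 3: 17.487.
Overall E[X²] = 0.31·5.2 + 0.27·1.77289 + 0.42·17.487 = 9.43522.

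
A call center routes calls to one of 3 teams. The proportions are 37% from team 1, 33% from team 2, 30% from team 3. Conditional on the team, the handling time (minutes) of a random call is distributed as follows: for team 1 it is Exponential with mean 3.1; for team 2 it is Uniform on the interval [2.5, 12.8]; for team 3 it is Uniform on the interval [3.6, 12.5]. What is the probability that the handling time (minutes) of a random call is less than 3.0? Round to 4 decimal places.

0.2454

Conditional on each team, P(X < 3.0): 1: 0.62006; 2: 0.0485437; 3: 0.
By total probability, P(X < 3.0) = 0.37·0.62006 + 0.33·0.0485437 + 0.3·0 = 0.245442.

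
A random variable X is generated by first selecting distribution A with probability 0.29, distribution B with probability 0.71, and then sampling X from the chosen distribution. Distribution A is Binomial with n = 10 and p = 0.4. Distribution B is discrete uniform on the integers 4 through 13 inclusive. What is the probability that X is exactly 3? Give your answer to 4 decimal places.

0.0623

Conditional on each component, P(X = 3): A: 0.214991; B: 0.
By total probability, P(X = 3) = 0.29·0.214991 + 0.71·0 = 0.0623473.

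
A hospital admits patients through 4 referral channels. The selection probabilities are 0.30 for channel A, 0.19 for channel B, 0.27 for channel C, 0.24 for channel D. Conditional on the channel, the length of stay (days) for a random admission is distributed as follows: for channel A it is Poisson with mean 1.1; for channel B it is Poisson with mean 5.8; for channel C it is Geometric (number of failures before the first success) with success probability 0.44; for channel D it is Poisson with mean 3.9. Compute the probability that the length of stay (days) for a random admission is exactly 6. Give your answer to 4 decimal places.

0.0581

Conditional on each channel, P(X = 6): A: 0.00081903; B: 0.160076; C: 0.01357; D: 0.0989251.
By total probability, P(X = 6) = 0.3·0.00081903 + 0.19·0.160076 + 0.27·0.01357 + 0.24·0.0989251 = 0.0580662.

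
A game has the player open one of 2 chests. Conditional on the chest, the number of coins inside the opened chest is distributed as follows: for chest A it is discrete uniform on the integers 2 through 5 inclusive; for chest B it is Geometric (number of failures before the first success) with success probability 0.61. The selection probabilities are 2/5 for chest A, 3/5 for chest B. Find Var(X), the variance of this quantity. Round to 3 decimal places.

Per component, A: μ=3.5, E[X²]=13.5; B: μ=0.639344, E[X²]=1.45687.
E[X] = 0.4·3.5 + 0.6·0.639344 = 1.78361.
E[X²] = 0.4·13.5 + 0.6·1.45687 = 6.27412.
Var(X) = E[X²] − (E[X])² = 6.27412 − 3.18125 = 3.09287.

3.093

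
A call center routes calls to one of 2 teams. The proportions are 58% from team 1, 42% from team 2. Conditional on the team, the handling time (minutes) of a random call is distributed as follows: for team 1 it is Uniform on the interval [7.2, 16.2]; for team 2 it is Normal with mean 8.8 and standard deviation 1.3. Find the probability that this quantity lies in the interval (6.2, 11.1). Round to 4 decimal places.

Conditional on each team, P(6.2 < X < 11.1): 1: 0.433333; 2: 0.938822.
By total probability, P(6.2 < X < 11.1) = 0.58·0.433333 + 0.42·0.938822 = 0.645639.

0.6456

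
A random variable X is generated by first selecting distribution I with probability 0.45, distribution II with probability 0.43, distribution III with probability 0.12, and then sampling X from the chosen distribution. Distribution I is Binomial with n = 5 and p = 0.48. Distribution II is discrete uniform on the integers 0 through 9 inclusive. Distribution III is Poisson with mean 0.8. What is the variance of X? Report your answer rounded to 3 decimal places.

5.903

Per component, I: μ=2.4, E[X²]=7.008; II: μ=4.5, E[X²]=28.5; III: μ=0.8, E[X²]=1.44.
E[X] = 0.45·2.4 + 0.43·4.5 + 0.12·0.8 = 3.111.
E[X²] = 0.45·7.008 + 0.43·28.5 + 0.12·1.44 = 15.5814.
Var(X) = E[X²] − (E[X])² = 15.5814 − 9.67832 = 5.90308.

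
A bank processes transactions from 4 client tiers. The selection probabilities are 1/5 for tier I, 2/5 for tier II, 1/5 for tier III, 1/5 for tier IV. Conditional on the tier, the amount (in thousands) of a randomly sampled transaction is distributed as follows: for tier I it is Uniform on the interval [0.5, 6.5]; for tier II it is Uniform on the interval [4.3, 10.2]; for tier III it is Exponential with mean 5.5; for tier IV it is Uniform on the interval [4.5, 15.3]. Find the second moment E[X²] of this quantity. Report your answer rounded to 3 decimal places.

58.881

For each component E[X²] = Var + (mean)², giving I: 15.25; II: 55.4633; III: 60.5; IV: 107.73.
Overall E[X²] = 0.2·15.25 + 0.4·55.4633 + 0.2·60.5 + 0.2·107.73 = 58.8813.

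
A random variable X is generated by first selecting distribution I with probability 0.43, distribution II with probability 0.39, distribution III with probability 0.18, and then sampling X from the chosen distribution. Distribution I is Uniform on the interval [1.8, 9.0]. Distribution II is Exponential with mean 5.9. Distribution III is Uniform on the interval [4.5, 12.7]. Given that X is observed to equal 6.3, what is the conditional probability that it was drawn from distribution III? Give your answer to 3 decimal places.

0.210

Likelihoods f(6.3 | ·): I: 0.138889; II: 0.0582653; III: 0.121951.
Posterior ∝ prior × likelihood. Numerator for III: 0.18·0.121951 = 0.0219512.
Normalizing constant: 0.43·0.138889 + 0.39·0.0582653 + 0.18·0.121951 = 0.104397.
P(III | observation) = 0.0219512 / 0.104397 = 0.210267.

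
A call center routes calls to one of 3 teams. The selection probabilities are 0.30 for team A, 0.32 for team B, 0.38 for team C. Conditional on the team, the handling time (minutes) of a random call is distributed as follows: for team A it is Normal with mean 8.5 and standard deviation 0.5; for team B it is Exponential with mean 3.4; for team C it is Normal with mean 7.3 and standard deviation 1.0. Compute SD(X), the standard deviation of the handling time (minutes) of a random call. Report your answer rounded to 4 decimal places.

2.9436

Per component, A: μ=8.5, E[X²]=72.5; B: μ=3.4, E[X²]=23.12; C: μ=7.3, E[X²]=54.29.
E[X] = 0.3·8.5 + 0.32·3.4 + 0.38·7.3 = 6.412.
E[X²] = 0.3·72.5 + 0.32·23.12 + 0.38·54.29 = 49.7786.
Var(X) = E[X²] − (E[X])² = 49.7786 − 41.1137 = 8.66486.
SD(X) = √8.66486 = 2.94361.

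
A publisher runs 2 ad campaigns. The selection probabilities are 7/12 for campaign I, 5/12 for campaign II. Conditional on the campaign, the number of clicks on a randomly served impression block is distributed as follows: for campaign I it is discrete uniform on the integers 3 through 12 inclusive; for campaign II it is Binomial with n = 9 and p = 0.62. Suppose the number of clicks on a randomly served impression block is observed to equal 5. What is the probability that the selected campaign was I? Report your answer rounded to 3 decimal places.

0.368

Likelihoods P(X=5 | ·): I: 0.1; II: 0.240693.
Posterior ∝ prior × likelihood. Numerator for I: 0.583333·0.1 = 0.0583333.
Normalizing constant: 0.583333·0.1 + 0.416667·0.240693 = 0.158622.
P(I | observation) = 0.0583333 / 0.158622 = 0.36775.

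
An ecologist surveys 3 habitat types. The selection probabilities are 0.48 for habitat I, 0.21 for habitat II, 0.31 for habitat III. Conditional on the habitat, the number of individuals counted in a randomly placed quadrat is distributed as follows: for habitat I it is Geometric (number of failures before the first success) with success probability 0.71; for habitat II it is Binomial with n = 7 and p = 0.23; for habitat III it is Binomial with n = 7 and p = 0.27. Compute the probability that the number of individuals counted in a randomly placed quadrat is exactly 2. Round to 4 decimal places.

Conditional on each habitat, P(X = 2): I: 0.059711; II: 0.300697; III: 0.317367.
By total probability, P(X = 2) = 0.48·0.059711 + 0.21·0.300697 + 0.31·0.317367 = 0.190191.

0.1902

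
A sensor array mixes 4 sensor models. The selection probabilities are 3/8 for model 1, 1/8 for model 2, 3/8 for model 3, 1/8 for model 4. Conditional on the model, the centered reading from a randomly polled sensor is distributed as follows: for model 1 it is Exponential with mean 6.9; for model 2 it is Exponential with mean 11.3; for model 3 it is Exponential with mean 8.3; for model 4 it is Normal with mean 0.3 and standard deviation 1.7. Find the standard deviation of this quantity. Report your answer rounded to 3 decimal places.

Per component, 1: μ=6.9, E[X²]=95.22; 2: μ=11.3, E[X²]=255.38; 3: μ=8.3, E[X²]=137.78; 4: μ=0.3, E[X²]=2.98.
E[X] = 0.375·6.9 + 0.125·11.3 + 0.375·8.3 + 0.125·0.3 = 7.15.
E[X²] = 0.375·95.22 + 0.125·255.38 + 0.375·137.78 + 0.125·2.98 = 119.67.
Var(X) = E[X²] − (E[X])² = 119.67 − 51.1225 = 68.5475.
SD(X) = √68.5475 = 8.27934.

8.279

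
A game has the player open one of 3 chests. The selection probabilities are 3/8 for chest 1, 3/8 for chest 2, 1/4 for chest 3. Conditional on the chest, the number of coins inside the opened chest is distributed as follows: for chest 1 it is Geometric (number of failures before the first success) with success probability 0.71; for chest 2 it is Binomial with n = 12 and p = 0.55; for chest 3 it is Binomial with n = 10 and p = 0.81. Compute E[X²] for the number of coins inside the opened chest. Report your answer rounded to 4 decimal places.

For each component E[X²] = Var + (mean)², giving 1: 0.742115; 2: 46.53; 3: 67.149.
Overall E[X²] = 0.375·0.742115 + 0.375·46.53 + 0.25·67.149 = 34.5143.

34.5143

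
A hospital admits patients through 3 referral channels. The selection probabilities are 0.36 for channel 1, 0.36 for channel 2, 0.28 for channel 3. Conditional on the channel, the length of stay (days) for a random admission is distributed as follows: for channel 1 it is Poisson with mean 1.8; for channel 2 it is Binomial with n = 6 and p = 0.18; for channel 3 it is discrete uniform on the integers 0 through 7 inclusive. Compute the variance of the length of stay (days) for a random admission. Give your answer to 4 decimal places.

Per component, 1: μ=1.8, E[X²]=5.04; 2: μ=1.08, E[X²]=2.052; 3: μ=3.5, E[X²]=17.5.
E[X] = 0.36·1.8 + 0.36·1.08 + 0.28·3.5 = 2.0168.
E[X²] = 0.36·5.04 + 0.36·2.052 + 0.28·17.5 = 7.45312.
Var(X) = E[X²] − (E[X])² = 7.45312 − 4.06748 = 3.38564.

3.3856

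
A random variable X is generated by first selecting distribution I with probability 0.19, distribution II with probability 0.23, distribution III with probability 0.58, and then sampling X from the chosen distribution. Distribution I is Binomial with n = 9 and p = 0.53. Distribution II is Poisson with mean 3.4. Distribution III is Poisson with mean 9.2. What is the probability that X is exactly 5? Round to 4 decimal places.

Conditional on each component, P(X = 5): I: 0.257123; II: 0.126361; III: 0.0554943.
By total probability, P(X = 5) = 0.19·0.257123 + 0.23·0.126361 + 0.58·0.0554943 = 0.110103.

0.1101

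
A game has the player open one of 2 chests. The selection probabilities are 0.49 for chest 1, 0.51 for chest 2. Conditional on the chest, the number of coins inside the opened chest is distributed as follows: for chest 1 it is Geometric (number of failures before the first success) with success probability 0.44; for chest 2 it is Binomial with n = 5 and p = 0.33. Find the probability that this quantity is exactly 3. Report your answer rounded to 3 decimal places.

0.120

Conditional on each chest, P(X = 3): 1: 0.077271; 2: 0.161321.
By total probability, P(X = 3) = 0.49·0.077271 + 0.51·0.161321 = 0.120137.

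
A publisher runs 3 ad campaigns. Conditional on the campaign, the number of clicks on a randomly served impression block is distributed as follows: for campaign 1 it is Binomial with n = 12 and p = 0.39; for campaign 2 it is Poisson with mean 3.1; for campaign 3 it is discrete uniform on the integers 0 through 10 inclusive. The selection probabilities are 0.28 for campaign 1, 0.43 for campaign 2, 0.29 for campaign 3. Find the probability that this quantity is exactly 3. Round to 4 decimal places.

Conditional on each campaign, P(X = 3): 1: 0.152611; 2: 0.223677; 3: 0.0909091.
By total probability, P(X = 3) = 0.28·0.152611 + 0.43·0.223677 + 0.29·0.0909091 = 0.165276.

0.1653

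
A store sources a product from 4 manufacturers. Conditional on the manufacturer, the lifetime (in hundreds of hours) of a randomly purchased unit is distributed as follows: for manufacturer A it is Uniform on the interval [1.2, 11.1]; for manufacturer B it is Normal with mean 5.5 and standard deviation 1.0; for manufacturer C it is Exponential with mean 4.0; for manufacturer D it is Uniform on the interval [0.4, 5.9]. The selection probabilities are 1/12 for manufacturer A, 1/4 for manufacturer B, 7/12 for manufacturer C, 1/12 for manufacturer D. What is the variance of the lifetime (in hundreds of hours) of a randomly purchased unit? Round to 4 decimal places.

Per component, A: μ=6.15, E[X²]=45.99; B: μ=5.5, E[X²]=31.25; C: μ=4, E[X²]=32; D: μ=3.15, E[X²]=12.4433.
E[X] = 0.0833333·6.15 + 0.25·5.5 + 0.583333·4 + 0.0833333·3.15 = 4.48333.
E[X²] = 0.0833333·45.99 + 0.25·31.25 + 0.583333·32 + 0.0833333·12.4433 = 31.3486.
Var(X) = E[X²] − (E[X])² = 31.3486 − 20.1003 = 11.2483.

11.2483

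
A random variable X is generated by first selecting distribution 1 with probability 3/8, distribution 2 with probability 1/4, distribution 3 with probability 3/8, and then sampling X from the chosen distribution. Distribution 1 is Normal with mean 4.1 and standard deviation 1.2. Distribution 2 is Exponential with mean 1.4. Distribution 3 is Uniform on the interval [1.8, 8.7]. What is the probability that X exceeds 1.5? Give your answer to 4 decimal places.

Conditional on each component, P(X > 1.5): 1: 0.98487; 2: 0.342519; 3: 1.
By total probability, P(X > 1.5) = 0.375·0.98487 + 0.25·0.342519 + 0.375·1 = 0.829956.

0.8300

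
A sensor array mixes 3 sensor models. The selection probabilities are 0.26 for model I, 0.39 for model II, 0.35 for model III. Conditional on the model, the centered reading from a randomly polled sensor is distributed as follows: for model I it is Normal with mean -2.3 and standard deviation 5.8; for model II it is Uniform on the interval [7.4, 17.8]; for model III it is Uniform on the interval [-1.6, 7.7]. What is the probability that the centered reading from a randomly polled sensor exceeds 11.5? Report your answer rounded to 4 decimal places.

0.2385

Conditional on each model, P(X > 11.5): I: 0.00867253; II: 0.605769; III: 0.
By total probability, P(X > 11.5) = 0.26·0.00867253 + 0.39·0.605769 + 0.35·0 = 0.238505.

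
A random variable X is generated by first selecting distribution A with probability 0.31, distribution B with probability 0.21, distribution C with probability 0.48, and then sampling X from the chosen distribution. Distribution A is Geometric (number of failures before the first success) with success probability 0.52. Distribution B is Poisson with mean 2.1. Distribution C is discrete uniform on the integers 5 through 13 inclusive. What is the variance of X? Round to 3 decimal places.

Per component, A: μ=0.923077, E[X²]=2.62722; B: μ=2.1, E[X²]=6.51; C: μ=9, E[X²]=87.6667.
E[X] = 0.31·0.923077 + 0.21·2.1 + 0.48·9 = 5.04715.
E[X²] = 0.31·2.62722 + 0.21·6.51 + 0.48·87.6667 = 44.2615.
Var(X) = E[X²] − (E[X])² = 44.2615 − 25.4738 = 18.7878.

18.788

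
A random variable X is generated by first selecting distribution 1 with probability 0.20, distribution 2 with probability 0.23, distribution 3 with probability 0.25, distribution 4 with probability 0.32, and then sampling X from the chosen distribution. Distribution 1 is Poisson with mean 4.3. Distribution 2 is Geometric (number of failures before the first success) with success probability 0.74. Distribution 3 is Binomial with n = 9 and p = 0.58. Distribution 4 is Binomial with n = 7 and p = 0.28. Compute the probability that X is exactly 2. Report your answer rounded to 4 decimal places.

0.1455

Conditional on each component, P(X = 2): 1: 0.125441; 2: 0.050024; 3: 0.0279192; 4: 0.318565.
By total probability, P(X = 2) = 0.2·0.125441 + 0.23·0.050024 + 0.25·0.0279192 + 0.32·0.318565 = 0.145514.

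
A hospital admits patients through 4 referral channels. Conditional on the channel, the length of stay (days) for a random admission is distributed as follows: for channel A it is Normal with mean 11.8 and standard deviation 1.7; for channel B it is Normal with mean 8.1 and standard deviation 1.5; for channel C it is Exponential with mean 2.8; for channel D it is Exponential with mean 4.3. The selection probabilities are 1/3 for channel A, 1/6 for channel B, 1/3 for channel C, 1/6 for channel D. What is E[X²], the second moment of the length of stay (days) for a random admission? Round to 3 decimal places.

For each component E[X²] = Var + (mean)², giving A: 142.13; B: 67.86; C: 15.68; D: 36.98.
Overall E[X²] = 0.333333·142.13 + 0.166667·67.86 + 0.333333·15.68 + 0.166667·36.98 = 70.0767.

70.077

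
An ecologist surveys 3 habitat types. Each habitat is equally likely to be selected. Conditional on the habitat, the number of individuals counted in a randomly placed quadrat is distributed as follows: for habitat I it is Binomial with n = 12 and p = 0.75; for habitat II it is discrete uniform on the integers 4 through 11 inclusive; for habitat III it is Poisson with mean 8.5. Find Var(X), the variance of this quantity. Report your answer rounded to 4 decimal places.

Per component, I: μ=9, E[X²]=83.25; II: μ=7.5, E[X²]=61.5; III: μ=8.5, E[X²]=80.75.
E[X] = 0.333333·9 + 0.333333·7.5 + 0.333333·8.5 = 8.33333.
E[X²] = 0.333333·83.25 + 0.333333·61.5 + 0.333333·80.75 = 75.1667.
Var(X) = E[X²] − (E[X])² = 75.1667 − 69.4444 = 5.72222.

5.7222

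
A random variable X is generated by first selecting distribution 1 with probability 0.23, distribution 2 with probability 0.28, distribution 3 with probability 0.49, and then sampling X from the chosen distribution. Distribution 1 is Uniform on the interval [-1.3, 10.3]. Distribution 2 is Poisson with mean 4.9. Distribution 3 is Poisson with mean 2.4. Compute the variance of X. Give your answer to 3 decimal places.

6.492

Per component, 1: μ=4.5, E[X²]=31.4633; 2: μ=4.9, E[X²]=28.91; 3: μ=2.4, E[X²]=8.16.
E[X] = 0.23·4.5 + 0.28·4.9 + 0.49·2.4 = 3.583.
E[X²] = 0.23·31.4633 + 0.28·28.91 + 0.49·8.16 = 19.3298.
Var(X) = E[X²] − (E[X])² = 19.3298 − 12.8379 = 6.49188.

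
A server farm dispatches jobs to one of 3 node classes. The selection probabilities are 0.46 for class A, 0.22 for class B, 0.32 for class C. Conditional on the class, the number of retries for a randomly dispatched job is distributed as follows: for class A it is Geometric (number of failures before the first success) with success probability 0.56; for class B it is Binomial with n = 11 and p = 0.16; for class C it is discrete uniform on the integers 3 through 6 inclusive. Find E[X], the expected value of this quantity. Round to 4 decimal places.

2.1886

Component means — A: 0.785714; B: 1.76; C: 4.5.
E[X] = 0.46·0.785714 + 0.22·1.76 + 0.32·4.5 = 2.18863.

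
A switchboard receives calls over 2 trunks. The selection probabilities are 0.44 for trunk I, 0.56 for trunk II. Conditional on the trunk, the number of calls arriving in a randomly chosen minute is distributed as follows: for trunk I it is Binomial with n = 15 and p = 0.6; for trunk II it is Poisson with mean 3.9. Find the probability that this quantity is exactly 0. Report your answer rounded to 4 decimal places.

Conditional on each trunk, P(X = 0): I: 1.07374e-06; II: 0.0202419.
By total probability, P(X = 0) = 0.44·1.07374e-06 + 0.56·0.0202419 = 0.0113359.

0.0113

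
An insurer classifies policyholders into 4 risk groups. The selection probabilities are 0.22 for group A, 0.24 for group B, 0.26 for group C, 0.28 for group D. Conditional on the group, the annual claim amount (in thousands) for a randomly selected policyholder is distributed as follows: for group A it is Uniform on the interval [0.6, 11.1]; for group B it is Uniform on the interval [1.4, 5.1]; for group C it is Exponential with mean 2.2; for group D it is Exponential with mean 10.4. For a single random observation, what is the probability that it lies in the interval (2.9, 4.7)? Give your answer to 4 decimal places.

Conditional on each group, P(2.9 < X < 4.7): A: 0.171429; B: 0.486486; C: 0.149538; D: 0.120253.
By total probability, P(2.9 < X < 4.7) = 0.22·0.171429 + 0.24·0.486486 + 0.26·0.149538 + 0.28·0.120253 = 0.227022.

0.2270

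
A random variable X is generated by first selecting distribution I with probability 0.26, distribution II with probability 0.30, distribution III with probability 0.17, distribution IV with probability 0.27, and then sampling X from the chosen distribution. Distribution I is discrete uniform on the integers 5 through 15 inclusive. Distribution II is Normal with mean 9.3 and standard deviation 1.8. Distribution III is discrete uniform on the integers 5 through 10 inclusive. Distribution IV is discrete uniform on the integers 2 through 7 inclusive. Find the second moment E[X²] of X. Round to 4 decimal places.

For each component E[X²] = Var + (mean)², giving I: 110; II: 89.73; III: 59.1667; IV: 23.1667.
Overall E[X²] = 0.26·110 + 0.3·89.73 + 0.17·59.1667 + 0.27·23.1667 = 71.8323.

71.8323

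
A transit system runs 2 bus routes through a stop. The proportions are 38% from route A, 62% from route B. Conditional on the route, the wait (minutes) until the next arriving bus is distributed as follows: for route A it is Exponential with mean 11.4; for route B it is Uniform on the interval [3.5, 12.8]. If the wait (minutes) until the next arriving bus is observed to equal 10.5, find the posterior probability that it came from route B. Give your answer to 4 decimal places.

0.8340

Likelihoods f(10.5 | ·): A: 0.034921; B: 0.107527.
Posterior ∝ prior × likelihood. Numerator for B: 0.62·0.107527 = 0.0666667.
Normalizing constant: 0.38·0.034921 + 0.62·0.107527 = 0.0799367.
P(B | observation) = 0.0666667 / 0.0799367 = 0.833994.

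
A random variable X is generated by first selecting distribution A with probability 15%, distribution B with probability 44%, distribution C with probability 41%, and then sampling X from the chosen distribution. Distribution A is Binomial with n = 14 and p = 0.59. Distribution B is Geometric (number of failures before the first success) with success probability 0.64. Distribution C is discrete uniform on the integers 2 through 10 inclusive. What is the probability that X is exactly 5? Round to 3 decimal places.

0.054

Conditional on each component, P(X = 5): A: 0.0468575; B: 0.00386984; C: 0.111111.
By total probability, P(X = 5) = 0.15·0.0468575 + 0.44·0.00386984 + 0.41·0.111111 = 0.0542869.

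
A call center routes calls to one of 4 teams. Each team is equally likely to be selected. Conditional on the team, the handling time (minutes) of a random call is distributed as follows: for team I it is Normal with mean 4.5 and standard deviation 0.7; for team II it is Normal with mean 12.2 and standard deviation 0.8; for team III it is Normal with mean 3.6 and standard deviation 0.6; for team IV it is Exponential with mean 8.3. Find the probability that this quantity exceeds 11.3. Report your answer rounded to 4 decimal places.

0.2815

Conditional on each team, P(X > 11.3): I: 0; II: 0.869705; III: 0; IV: 0.25629.
By total probability, P(X > 11.3) = 0.25·0 + 0.25·0.869705 + 0.25·0 + 0.25·0.25629 = 0.281499.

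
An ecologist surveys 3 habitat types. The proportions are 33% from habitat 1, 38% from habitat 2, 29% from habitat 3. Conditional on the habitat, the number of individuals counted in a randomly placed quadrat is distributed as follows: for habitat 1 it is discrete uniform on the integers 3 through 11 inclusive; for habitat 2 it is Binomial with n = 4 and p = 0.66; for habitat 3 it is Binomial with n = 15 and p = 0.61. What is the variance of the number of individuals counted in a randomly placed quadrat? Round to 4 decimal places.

11.0724

Per component, 1: μ=7, E[X²]=55.6667; 2: μ=2.64, E[X²]=7.8672; 3: μ=9.15, E[X²]=87.291.
E[X] = 0.33·7 + 0.38·2.64 + 0.29·9.15 = 5.9667.
E[X²] = 0.33·55.6667 + 0.38·7.8672 + 0.29·87.291 = 46.6739.
Var(X) = E[X²] − (E[X])² = 46.6739 − 35.6015 = 11.0724.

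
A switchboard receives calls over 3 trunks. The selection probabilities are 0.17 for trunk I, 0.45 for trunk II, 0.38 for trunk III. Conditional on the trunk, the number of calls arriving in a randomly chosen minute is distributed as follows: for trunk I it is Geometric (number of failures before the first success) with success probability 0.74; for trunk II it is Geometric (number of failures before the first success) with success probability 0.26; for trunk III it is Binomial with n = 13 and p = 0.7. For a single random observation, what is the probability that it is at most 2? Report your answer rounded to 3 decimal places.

Conditional on each trunk, P(X ≤ 2): I: 0.982424; II: 0.594776; III: 7.27011e-05.
By total probability, P(X ≤ 2) = 0.17·0.982424 + 0.45·0.594776 + 0.38·7.27011e-05 = 0.434689.

0.435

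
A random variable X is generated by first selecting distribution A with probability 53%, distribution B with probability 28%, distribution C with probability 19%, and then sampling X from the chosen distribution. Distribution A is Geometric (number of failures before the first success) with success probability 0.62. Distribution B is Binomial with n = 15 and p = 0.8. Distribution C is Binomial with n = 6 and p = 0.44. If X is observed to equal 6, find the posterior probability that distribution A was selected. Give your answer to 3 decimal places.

0.387

Likelihoods P(X=6 | ·): A: 0.00186678; B: 0.00067176; C: 0.00725631.
Posterior ∝ prior × likelihood. Numerator for A: 0.53·0.00186678 = 0.000989394.
Normalizing constant: 0.53·0.00186678 + 0.28·0.00067176 + 0.19·0.00725631 = 0.00255619.
P(A | observation) = 0.000989394 / 0.00255619 = 0.387059.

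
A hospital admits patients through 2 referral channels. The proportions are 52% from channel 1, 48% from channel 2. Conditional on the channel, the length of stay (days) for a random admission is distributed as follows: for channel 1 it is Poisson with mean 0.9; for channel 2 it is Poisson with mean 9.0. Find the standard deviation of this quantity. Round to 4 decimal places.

Per component, 1: μ=0.9, E[X²]=1.71; 2: μ=9, E[X²]=90.
E[X] = 0.52·0.9 + 0.48·9 = 4.788.
E[X²] = 0.52·1.71 + 0.48·90 = 44.0892.
Var(X) = E[X²] − (E[X])² = 44.0892 − 22.9249 = 21.1643.
SD(X) = √21.1643 = 4.60046.

4.6005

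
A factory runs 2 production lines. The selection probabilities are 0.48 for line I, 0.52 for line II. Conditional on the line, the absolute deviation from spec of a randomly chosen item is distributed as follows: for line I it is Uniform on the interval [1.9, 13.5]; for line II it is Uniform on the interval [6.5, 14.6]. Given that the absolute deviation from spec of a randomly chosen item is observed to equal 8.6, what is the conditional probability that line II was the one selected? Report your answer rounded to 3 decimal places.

Likelihoods f(8.6 | ·): I: 0.0862069; II: 0.123457.
Posterior ∝ prior × likelihood. Numerator for II: 0.52·0.123457 = 0.0641975.
Normalizing constant: 0.48·0.0862069 + 0.52·0.123457 = 0.105577.
P(II | observation) = 0.0641975 / 0.105577 = 0.608065.

0.608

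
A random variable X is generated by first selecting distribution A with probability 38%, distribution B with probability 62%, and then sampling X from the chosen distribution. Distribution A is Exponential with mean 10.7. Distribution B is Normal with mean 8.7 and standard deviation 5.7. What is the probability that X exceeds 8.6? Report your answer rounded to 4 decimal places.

Conditional on each component, P(X > 8.6): A: 0.447652; B: 0.506999.
By total probability, P(X > 8.6) = 0.38·0.447652 + 0.62·0.506999 = 0.484447.

0.4844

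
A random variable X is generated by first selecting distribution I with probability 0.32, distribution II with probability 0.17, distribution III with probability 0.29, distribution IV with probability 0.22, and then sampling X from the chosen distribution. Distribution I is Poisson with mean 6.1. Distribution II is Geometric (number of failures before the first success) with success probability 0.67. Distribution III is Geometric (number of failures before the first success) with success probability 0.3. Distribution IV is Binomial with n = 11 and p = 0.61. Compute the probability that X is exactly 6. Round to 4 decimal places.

0.1090

Conditional on each component, P(X = 6): I: 0.160491; II: 0.000865284; III: 0.0352947; IV: 0.214755.
By total probability, P(X = 6) = 0.32·0.160491 + 0.17·0.000865284 + 0.29·0.0352947 + 0.22·0.214755 = 0.108986.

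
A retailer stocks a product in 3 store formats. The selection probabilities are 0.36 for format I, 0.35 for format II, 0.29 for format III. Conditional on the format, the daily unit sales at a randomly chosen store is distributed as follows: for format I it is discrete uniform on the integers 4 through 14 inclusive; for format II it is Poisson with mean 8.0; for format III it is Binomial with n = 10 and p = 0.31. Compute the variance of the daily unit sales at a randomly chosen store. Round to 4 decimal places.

Per component, I: μ=9, E[X²]=91; II: μ=8, E[X²]=72; III: μ=3.1, E[X²]=11.749.
E[X] = 0.36·9 + 0.35·8 + 0.29·3.1 = 6.939.
E[X²] = 0.36·91 + 0.35·72 + 0.29·11.749 = 61.3672.
Var(X) = E[X²] − (E[X])² = 61.3672 − 48.1497 = 13.2175.

13.2175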